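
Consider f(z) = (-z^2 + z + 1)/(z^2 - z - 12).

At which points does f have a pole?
The singularities of f are the zeros of the denominator. Factoring,
  z^2 - z - 12 = (z - 4)*(z + 3)
so the candidates are z = 4, z = -3.

Check the numerator P(z) = -z^2 + z + 1 at each one:
  P(4) = -11 ≠ 0, so z = 4 is a (simple) pole.
  P(-3) = -11 ≠ 0, so z = -3 is a (simple) pole.

Poles of f: {-3, 4}

Final answer: {-3, 4}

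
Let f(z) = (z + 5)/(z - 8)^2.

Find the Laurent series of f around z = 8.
Put w = z - (8), i.e. z = w + 8. The denominator is w^2, so it suffices to rewrite the numerator in powers of w.

P(z) = z + 5
P(w + 8) = 13 + w

Dividing each term by w^2:
  f = 13/w^2 + 1/w

Substituting back w = z - 8:
  f(z) = 13/(z - 8)^2 + 1/(z - 8)

The series is finite because the numerator is a polynomial; the negative powers form the principal part, and the coefficient of 1/(z - 8) gives Res(f, 8) = 1.

Final answer: 13/(z - 8)^2 + 1/(z - 8)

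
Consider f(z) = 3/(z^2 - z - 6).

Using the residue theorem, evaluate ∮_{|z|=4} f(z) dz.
0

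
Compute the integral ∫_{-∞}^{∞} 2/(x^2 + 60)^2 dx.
sqrt(15)*pi/1800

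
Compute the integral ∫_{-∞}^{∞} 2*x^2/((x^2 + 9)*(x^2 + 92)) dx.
Let f(z) = 2*z^2/((z^2 + 9)*(z^2 + 92)). The denominator has no real zeros and deg Q - deg P = 2 ≥ 2, so the integral of f over the upper semicircle |z| = R tends to 0 as R → ∞. Closing the contour in the upper half-plane,
  ∫_{-∞}^{∞} f(x) dx = 2πi · Σ Res(f, z_k)  over the poles with Im z_k > 0.

Zeros of the denominator: z^2 + 92 = 0 gives z = ±2*sqrt(23)*I; z^2 + 9 = 0 gives z = ±3*I.
Upper half-plane: z = 3*I, z = 2*sqrt(23)*I (simple).

Each pole is a simple zero of Q(z) = z^4 + 101*z^2 + 828, so Res(f, z₀) = P(z₀)/Q'(z₀) with P(z) = 2*z^2, Q'(z) = 4*z^3 + 202*z:
  Res(f, 3*I) = (-18)/(498*I) = 3*I/83
  Res(f, 2*sqrt(23)*I) = (-184)/(-332*sqrt(23)*I) = -2*sqrt(23)*I/83

Sum of residues: I*(3 - 2*sqrt(23))/83
∫_{-∞}^{∞} f(x) dx = 2πi · (I*(3 - 2*sqrt(23))/83) = 2*pi*(-3 + 2*sqrt(23))/83

Final answer: 2*pi*(-3 + 2*sqrt(23))/83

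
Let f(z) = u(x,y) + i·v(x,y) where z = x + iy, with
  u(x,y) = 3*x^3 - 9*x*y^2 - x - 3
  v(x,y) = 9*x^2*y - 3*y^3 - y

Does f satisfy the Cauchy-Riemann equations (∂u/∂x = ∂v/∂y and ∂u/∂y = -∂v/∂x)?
∂u/∂x = 9*x^2 - 9*y^2 - 1
∂v/∂y = 9*x^2 - 9*y^2 - 1
∂u/∂y = -18*x*y
∂v/∂x = 18*x*y
∂u/∂x = ∂v/∂y and ∂u/∂y = -∂v/∂x hold identically; f is analytic.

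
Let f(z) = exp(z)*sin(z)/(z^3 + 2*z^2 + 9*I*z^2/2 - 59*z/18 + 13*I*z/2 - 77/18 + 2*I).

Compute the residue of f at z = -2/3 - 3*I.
Write f(z) = P(z)/Q(z) with P(z) = exp(z)*sin(z) and Q(z) = z^3 + 2*z^2 + 9*I*z^2/2 - 59*z/18 + 13*I*z/2 - 77/18 + 2*I.
The denominator factors as Q(z) = (z + 1)*(z + 1/3 + 3*I/2)*(z + 2/3 + 3*I), so z = -2/3 - 3*I is a simple zero of Q and P is analytic there; z = -2/3 - 3*I is therefore a simple pole and
  Res(f, z₀) = P(z₀)/Q'(z₀).

Q'(z) = 3*z^2 + 4*z + 9*I*z - 59/18 + 13*I/2, so Q'(-2/3 - 3*I) = -83/18 + I/2.
P(-2/3 - 3*I) = -exp(-2/3 - 3*I)*sin(2/3 + 3*I).

Res(f, -2/3 - 3*I) = (-exp(-2/3 - 3*I)*sin(2/3 + 3*I))/(-83/18 + I/2) = (747/3485 + 81*I/3485)*exp(-2/3 - 3*I)*sin(2/3 + 3*I)

Final answer: (747/3485 + 81*I/3485)*exp(-2/3 - 3*I)*sin(2/3 + 3*I)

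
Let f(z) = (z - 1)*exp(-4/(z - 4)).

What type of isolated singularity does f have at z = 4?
Let u = z - 4. Then
  e^(-4/u) = Σ_{k≥0} (-4)^k/(k!·u^k) = 1 - 4/u + 8/u^2 - 32/(3*u^3) + ...
which has infinitely many negative powers of u, so exp(-4/(z - 4)) has an essential singularity at z = 4.
The extra factor z - 1 is a nonzero polynomial; if the product had at most a pole at z = 4, dividing by that polynomial would leave exp(-4/(z - 4)) with at most a pole too — contradiction. (Equivalently, the product's Laurent series still has infinitely many negative powers.)
So the singularity is essential.

Final answer: essential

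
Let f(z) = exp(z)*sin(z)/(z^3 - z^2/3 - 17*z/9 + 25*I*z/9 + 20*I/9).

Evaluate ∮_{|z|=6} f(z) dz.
By the residue theorem, ∮_C f(z) dz = 2πi · (sum of the residues of f at the poles inside |z| = 6).

The denominator factors as (z - 2 + I)*(z + 1 - I/3)*(z + 2/3 - 2*I/3), so the singularities of f are simple poles at z = 2 - I, z = -1 + I/3, z = -2/3 + 2*I/3.
  |2 - I|² = 5 < 36 = 6², so this pole is inside the contour.
  |-1 + I/3|² = 10/9 < 36 = 6², so this pole is inside the contour.
  |-2/3 + 2*I/3|² = 8/9 < 36 = 6², so this pole is inside the contour.

With P(z) = exp(z)*sin(z) and Q(z) = z^3 - z^2/3 - 17*z/9 + 25*I*z/9 + 20*I/9, each pole is simple, so Res(f, z₀) = P(z₀)/Q'(z₀) with Q'(z) = 3*z^2 - 2*z/3 - 17/9 + 25*I/9.
  Res(f, 2 - I) = P(2 - I)/Q'(2 - I) = (exp(2 - I)*sin(2 - I))/(52/9 - 77*I/9) = (468/8633 + 693*I/8633)*exp(2 - I)*sin(2 - I)
  Res(f, -1 + I/3) = P(-1 + I/3)/Q'(-1 + I/3) = (-exp(-1 + I/3)*sin(1 - I/3))/(13/9 + 5*I/9) = (-117/194 + 45*I/194)*exp(-1 + I/3)*sin(1 - I/3)
  Res(f, -2/3 + 2*I/3) = P(-2/3 + 2*I/3)/Q'(-2/3 + 2*I/3) = (-exp(-2/3 + 2*I/3)*sin(2/3 - 2*I/3))/(-13/9 - I/3) = (117/178 - 27*I/178)*exp(-2/3 + 2*I/3)*sin(2/3 - 2*I/3)

Sum of residues inside C: (117/178 - 27*I/178)*exp(-2/3 + 2*I/3)*sin(2/3 - 2*I/3) + (-117/194 + 45*I/194)*exp(-1 + I/3)*sin(1 - I/3) + (468/8633 + 693*I/8633)*exp(2 - I)*sin(2 - I)
∮_C f(z) dz = 2πi · ((117/178 - 27*I/178)*exp(-2/3 + 2*I/3)*sin(2/3 - 2*I/3) + (-117/194 + 45*I/194)*exp(-1 + I/3)*sin(1 - I/3) + (468/8633 + 693*I/8633)*exp(2 - I)*sin(2 - I)) = pi*(-45/97 - 117*I/97)*exp(-1 + I/3)*sin(1 - I/3) + pi*(27/89 + 117*I/89)*exp(-2/3 + 2*I/3)*sin(2/3 - 2*I/3) + pi*(-1386/8633 + 936*I/8633)*exp(2 - I)*sin(2 - I)

Final answer: pi*(-45/97 - 117*I/97)*exp(-1 + I/3)*sin(1 - I/3) + pi*(27/89 + 117*I/89)*exp(-2/3 + 2*I/3)*sin(2/3 - 2*I/3) + pi*(-1386/8633 + 936*I/8633)*exp(2 - I)*sin(2 - I)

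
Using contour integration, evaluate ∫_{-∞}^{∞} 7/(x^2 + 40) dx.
7*sqrt(10)*pi/20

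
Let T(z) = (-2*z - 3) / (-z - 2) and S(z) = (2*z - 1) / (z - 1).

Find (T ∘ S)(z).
(7*z - 5)/(4*z - 3)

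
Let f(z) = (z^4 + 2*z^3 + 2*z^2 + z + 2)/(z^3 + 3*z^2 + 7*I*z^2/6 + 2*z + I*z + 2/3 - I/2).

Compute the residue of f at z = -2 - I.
Write f(z) = P(z)/Q(z) with P(z) = z^4 + 2*z^3 + 2*z^2 + z + 2 and Q(z) = z^3 + 3*z^2 + 7*I*z^2/6 + 2*z + I*z + 2/3 - I/2.
The denominator factors as Q(z) = (z + 2 + I)*(z + 1 + I/2)*(z - I/3), so z = -2 - I is a simple zero of Q and P is analytic there; z = -2 - I is therefore a simple pole and
  Res(f, z₀) = P(z₀)/Q'(z₀).

Q'(z) = 3*z^2 + 6*z + 7*I*z/3 + 2 + I, so Q'(-2 - I) = 4/3 + 7*I/3.
P(-2 - I) = -5 + 9*I.

Res(f, -2 - I) = (-5 + 9*I)/(4/3 + 7*I/3) = 129/65 + 213*I/65

Final answer: 129/65 + 213*I/65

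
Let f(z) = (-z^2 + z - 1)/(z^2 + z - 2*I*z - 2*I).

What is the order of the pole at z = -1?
Factor the denominator:
  z^2 + z - 2*I*z - 2*I = (z + 1)*(z - 2*I)

The numerator P(z) = -z^2 + z - 1 has P(-1) = -3 ≠ 0, so no factor of (z + 1) cancels.
Near z = -1 we can therefore write f(z) = g(z)/(z + 1) with g analytic at -1 and g(-1) ≠ 0 (g is the numerator divided by the remaining denominator factors).

Hence z = -1 is a pole of order 1.

Final answer: 1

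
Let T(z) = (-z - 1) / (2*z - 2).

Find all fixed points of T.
T(z) = z means -z - 1 = z*(2*z - 2), i.e.
  2*z^2 - z + 1 = 0.
Discriminant: (-1)^2 - 4*(2)*(1) = -7, so the roots are complex conjugates.
  z = (1 ± I*sqrt(7))/(2*(2))
Fixed points: {1/4 - sqrt(7)*I/4, 1/4 + sqrt(7)*I/4}

Final answer: {1/4 - sqrt(7)*I/4, 1/4 + sqrt(7)*I/4}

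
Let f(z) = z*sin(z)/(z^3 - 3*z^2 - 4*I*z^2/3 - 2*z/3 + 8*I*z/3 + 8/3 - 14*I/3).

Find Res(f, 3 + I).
Write f(z) = P(z)/Q(z) with P(z) = z*sin(z) and Q(z) = z^3 - 3*z^2 - 4*I*z^2/3 - 2*z/3 + 8*I*z/3 + 8/3 - 14*I/3.
The denominator factors as Q(z) = (z - 3 - I)*(z + 1 - I)*(z - 1 + 2*I/3), so z = 3 + I is a simple zero of Q and P is analytic there; z = 3 + I is therefore a simple pole and
  Res(f, z₀) = P(z₀)/Q'(z₀).

Q'(z) = 3*z^2 - 6*z - 8*I*z/3 - 2/3 + 8*I/3, so Q'(3 + I) = 8 + 20*I/3.
P(3 + I) = (3 + I)*sin(3 + I).

Res(f, 3 + I) = ((3 + I)*sin(3 + I))/(8 + 20*I/3) = (69/244 - 27*I/244)*sin(3 + I)

Final answer: (69/244 - 27*I/244)*sin(3 + I)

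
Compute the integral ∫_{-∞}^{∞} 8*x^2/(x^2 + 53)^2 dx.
Let f(z) = 8*z^2/(z^2 + 53)^2. The denominator has no real zeros and deg Q - deg P = 2 ≥ 2, so the integral of f over the upper semicircle |z| = R tends to 0 as R → ∞. Closing the contour in the upper half-plane,
  ∫_{-∞}^{∞} f(x) dx = 2πi · Σ Res(f, z_k)  over the poles with Im z_k > 0.

Zeros of the denominator: z^2 + 53 = 0 gives z = ±sqrt(53)*I.
Upper half-plane: z = sqrt(53)*I (a pole of order 2).

Write f(z) = g(z)/(z - sqrt(53)*I)^2 with g(z) = 8*z^2/(z + sqrt(53)*I)^2. For a double pole, Res(f, z₀) = g'(z₀):
  g'(z) = 16*sqrt(53)*I*z/(z + sqrt(53)*I)^3
  Res(f, sqrt(53)*I) = g'(sqrt(53)*I) = -2*sqrt(53)*I/53

∫_{-∞}^{∞} f(x) dx = 2πi · (-2*sqrt(53)*I/53) = 4*sqrt(53)*pi/53

Final answer: 4*sqrt(53)*pi/53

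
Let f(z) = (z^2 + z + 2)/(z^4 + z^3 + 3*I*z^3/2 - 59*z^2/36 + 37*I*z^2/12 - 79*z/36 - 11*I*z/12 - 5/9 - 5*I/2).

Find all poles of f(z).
{-3/2 + I/3, -1, 1/2 - 3*I/2, 1 - I/3}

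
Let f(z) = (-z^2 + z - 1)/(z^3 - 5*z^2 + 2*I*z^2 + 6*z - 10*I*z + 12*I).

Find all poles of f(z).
{-2*I, 2, 3}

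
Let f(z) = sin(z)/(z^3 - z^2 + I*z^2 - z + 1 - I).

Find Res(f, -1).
Write f(z) = P(z)/Q(z) with P(z) = sin(z) and Q(z) = z^3 - z^2 + I*z^2 - z + 1 - I.
The denominator factors as Q(z) = (z + 1)*(z - 1 + I)*(z - 1), so z = -1 is a simple zero of Q and P is analytic there; z = -1 is therefore a simple pole and
  Res(f, z₀) = P(z₀)/Q'(z₀).

Q'(z) = 3*z^2 - 2*z + 2*I*z - 1, so Q'(-1) = 4 - 2*I.
P(-1) = -sin(1).

Res(f, -1) = (-sin(1))/(4 - 2*I) = (-1/5 - I/10)*sin(1)

Final answer: (-1/5 - I/10)*sin(1)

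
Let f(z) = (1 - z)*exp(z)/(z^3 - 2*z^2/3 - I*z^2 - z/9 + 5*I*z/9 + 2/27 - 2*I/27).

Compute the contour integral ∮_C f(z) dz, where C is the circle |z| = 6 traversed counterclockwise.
By the residue theorem, ∮_C f(z) dz = 2πi · (sum of the residues of f at the poles inside |z| = 6).

The denominator factors as (z - 1/3 - I/3)*(z - 2*I/3)*(z - 1/3), so the singularities of f are simple poles at z = 1/3 + I/3, z = 2*I/3, z = 1/3.
  |1/3 + I/3|² = 2/9 < 36 = 6², so this pole is inside the contour.
  |2*I/3|² = 4/9 < 36 = 6², so this pole is inside the contour.
  |1/3|² = 1/9 < 36 = 6², so this pole is inside the contour.

With P(z) = (1 - z)*exp(z) and Q(z) = z^3 - 2*z^2/3 - I*z^2 - z/9 + 5*I*z/9 + 2/27 - 2*I/27, each pole is simple, so Res(f, z₀) = P(z₀)/Q'(z₀) with Q'(z) = 3*z^2 - 4*z/3 - 2*I*z - 1/9 + 5*I/9.
  Res(f, 1/3 + I/3) = P(1/3 + I/3)/Q'(1/3 + I/3) = ((2/3 - I/3)*exp(1/3 + I/3))/(1/9 + I/9) = (3/2 - 9*I/2)*exp(1/3 + I/3)
  Res(f, 2*I/3) = P(2*I/3)/Q'(2*I/3) = ((1 - 2*I/3)*exp(2*I/3))/(-1/9 - I/3) = (9/10 + 33*I/10)*exp(2*I/3)
  Res(f, 1/3) = P(1/3)/Q'(1/3) = (2*exp(1/3)/3)/(-2/9 - I/9) = (-12/5 + 6*I/5)*exp(1/3)

Sum of residues inside C: (3/2 - 9*I/2)*exp(1/3 + I/3) + (-12/5 + 6*I/5)*exp(1/3) + (9/10 + 33*I/10)*exp(2*I/3)
∮_C f(z) dz = 2πi · ((3/2 - 9*I/2)*exp(1/3 + I/3) + (-12/5 + 6*I/5)*exp(1/3) + (9/10 + 33*I/10)*exp(2*I/3)) = pi*(-12/5 - 24*I/5)*exp(1/3) + pi*(-33/5 + 9*I/5)*exp(2*I/3) + pi*(9 + 3*I)*exp(1/3 + I/3)

Final answer: pi*(-12/5 - 24*I/5)*exp(1/3) + pi*(-33/5 + 9*I/5)*exp(2*I/3) + pi*(9 + 3*I)*exp(1/3 + I/3)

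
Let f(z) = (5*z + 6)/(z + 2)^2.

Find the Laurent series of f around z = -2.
-4/(z + 2)^2 + 5/(z + 2)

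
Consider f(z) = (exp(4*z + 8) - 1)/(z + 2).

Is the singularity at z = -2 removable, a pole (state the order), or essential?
Let u = z + 2. The exponent is 4*z + 8 = 4u, so
  f = (e^(4u) - 1)/u = ((4u) + (4u)^2/2 + (4u)^3/6 + ...)/u = 4 + (8)*u + (32/3)*u^2 + ...
The Laurent expansion about u = 0 has no negative powers; equivalently lim_{z→-2} f(z) = 4 exists and is finite.
So the singularity is removable.

Final answer: removable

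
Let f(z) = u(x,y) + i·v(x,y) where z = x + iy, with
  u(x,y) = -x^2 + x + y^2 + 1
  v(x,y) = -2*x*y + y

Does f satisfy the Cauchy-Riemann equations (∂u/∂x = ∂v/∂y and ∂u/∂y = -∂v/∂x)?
∂u/∂x = 1 - 2*x
∂v/∂y = 1 - 2*x
∂u/∂y = 2*y
∂v/∂x = -2*y
∂u/∂x = ∂v/∂y and ∂u/∂y = -∂v/∂x hold identically; f is analytic.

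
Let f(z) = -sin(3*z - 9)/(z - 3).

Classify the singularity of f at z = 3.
Let u = z - 3. The argument of sin is 3*z - 9 = 3u, so
  f = -sin(3u)/u = -((3u) - (3u)^3/6 + ...)/u = -3 + (9/2)*u^2 - ...
The Laurent expansion about u = 0 has no negative powers; equivalently lim_{z→3} f(z) = -3 exists and is finite.
So the singularity is removable.

Final answer: removable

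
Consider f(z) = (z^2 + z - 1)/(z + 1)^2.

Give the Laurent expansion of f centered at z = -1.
Put w = z - (-1), i.e. z = w - 1. The denominator is w^2, so it suffices to rewrite the numerator in powers of w.

P(z) = z^2 + z - 1
P(w - 1) = -1 - w + w^2

Dividing each term by w^2:
  f = -1/w^2 - 1/w + 1

Substituting back w = z + 1:
  f(z) = -1/(z + 1)^2 - 1/(z + 1) + 1

The series is finite because the numerator is a polynomial; the negative powers form the principal part, and the coefficient of 1/(z + 1) gives Res(f, -1) = -1.

Final answer: -1/(z + 1)^2 - 1/(z + 1) + 1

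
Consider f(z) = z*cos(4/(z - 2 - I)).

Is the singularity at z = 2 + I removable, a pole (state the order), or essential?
Let u = z - 2 - I. Then
  cos(4/u) = Σ_{k≥0} (-1)^k (4)^(2k)/((2k)!·u^(2k)) = 1 - 8/u^2 + 32/(3*u^4) + ...
which has infinitely many negative powers of u, so cos(4/(z - 2 - I)) has an essential singularity at z = 2 + I.
The extra factor z is a nonzero polynomial; if the product had at most a pole at z = 2 + I, dividing by that polynomial would leave cos(4/(z - 2 - I)) with at most a pole too — contradiction. (Equivalently, the product's Laurent series still has infinitely many negative powers.)
So the singularity is essential.

Final answer: essential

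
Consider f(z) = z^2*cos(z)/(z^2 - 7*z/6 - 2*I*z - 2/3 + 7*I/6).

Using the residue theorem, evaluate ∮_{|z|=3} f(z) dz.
pi*(-16 - 20*I/3)*cos(2/3 + I) + pi*(12 + 9*I)*cos(1/2 + I)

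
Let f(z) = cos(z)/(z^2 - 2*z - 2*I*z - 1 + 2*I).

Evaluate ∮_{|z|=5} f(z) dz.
-I*pi*cosh(1) + I*pi*cos(2 + I)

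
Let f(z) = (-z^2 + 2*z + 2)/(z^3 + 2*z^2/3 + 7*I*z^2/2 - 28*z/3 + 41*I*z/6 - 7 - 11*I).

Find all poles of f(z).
The singularities of f are the zeros of the denominator. Factoring,
  z^3 + 2*z^2/3 + 7*I*z^2/2 - 28*z/3 + 41*I*z/6 - 7 - 11*I = (z - 2 + 2*I)*(z - 1/3 + 3*I/2)*(z + 3)
so the candidates are z = 2 - 2*I, z = 1/3 - 3*I/2, z = -3.

Check the numerator P(z) = -z^2 + 2*z + 2 at each one:
  P(2 - 2*I) = 6 + 4*I ≠ 0, so z = 2 - 2*I is a (simple) pole.
  P(1/3 - 3*I/2) = 173/36 - 2*I ≠ 0, so z = 1/3 - 3*I/2 is a (simple) pole.
  P(-3) = -13 ≠ 0, so z = -3 is a (simple) pole.

Poles of f: {-3, 1/3 - 3*I/2, 2 - 2*I}

Final answer: {-3, 1/3 - 3*I/2, 2 - 2*I}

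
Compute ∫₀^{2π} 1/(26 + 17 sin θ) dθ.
Call the integral J. The integrand is 2π-periodic and we integrate over a full period, so shifting θ does not change the value (θ → θ + π/2 turns sin θ into cos θ). Hence
  J = ∫₀^{2π} dθ/(26 + 17 cos θ).
Put z = e^{iθ}: then cos θ = (z + 1/z)/2, dθ = dz/(iz), and z runs once counterclockwise around |z| = 1:
  J = ∮_{|z|=1} 1/(26 + 17*(z + 1/z)/2) · dz/(iz) = (2/i) ∮_{|z|=1} dz/(17*z^2 + 52*z + 17).
The roots of 17*z^2 + 52*z + 17 are z = (-26 ± sqrt(26^2 - 17^2))/17, with sqrt(387) = 3*sqrt(43); their product is 1, so only z₊ = -26/17 + 3*sqrt(43)/17 lies inside the unit circle (z₋ = -26/17 - 3*sqrt(43)/17 lies outside).
z₊ is a simple zero of q(z) = 17*z^2 + 52*z + 17, so Res(1/q, z₊) = 1/q'(z₊) with q'(z) = 34*z + 52; and q'(z₊) = 17*(z₊ - z₋) = 6*sqrt(43).
Therefore J = (2/i) · 2πi · 1/(6*sqrt(43)) = 2*pi/(3*sqrt(43)) = 2*sqrt(43)*pi/129

Final answer: 2*sqrt(43)*pi/129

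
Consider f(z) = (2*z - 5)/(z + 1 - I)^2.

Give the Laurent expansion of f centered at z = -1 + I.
Put w = z - (-1 + I), i.e. z = w - 1 + I. The denominator is w^2, so it suffices to rewrite the numerator in powers of w.

P(z) = 2*z - 5
P(w - 1 + I) = -7 + 2*I + 2*w

Dividing each term by w^2:
  f = (-7 + 2*I)/w^2 + 2/w

Substituting back w = z + 1 - I:
  f(z) = (-7 + 2*I)/(z + 1 - I)^2 + 2/(z + 1 - I)

The series is finite because the numerator is a polynomial; the negative powers form the principal part, and the coefficient of 1/(z + 1 - I) gives Res(f, -1 + I) = 2.

Final answer: (-7 + 2*I)/(z + 1 - I)^2 + 2/(z + 1 - I)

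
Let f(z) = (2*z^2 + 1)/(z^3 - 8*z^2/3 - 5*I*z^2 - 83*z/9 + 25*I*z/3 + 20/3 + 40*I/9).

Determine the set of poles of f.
The singularities of f are the zeros of the denominator. Factoring,
  z^3 - 8*z^2/3 - 5*I*z^2 - 83*z/9 + 25*I*z/3 + 20/3 + 40*I/9 = (z + 2/3 - 2*I)*(z - 1/3 - I)*(z - 3 - 2*I)
so the candidates are z = -2/3 + 2*I, z = 1/3 + I, z = 3 + 2*I.

Check the numerator P(z) = 2*z^2 + 1 at each one:
  P(-2/3 + 2*I) = -55/9 - 16*I/3 ≠ 0, so z = -2/3 + 2*I is a (simple) pole.
  P(1/3 + I) = -7/9 + 4*I/3 ≠ 0, so z = 1/3 + I is a (simple) pole.
  P(3 + 2*I) = 11 + 24*I ≠ 0, so z = 3 + 2*I is a (simple) pole.

Poles of f: {-2/3 + 2*I, 1/3 + I, 3 + 2*I}

Final answer: {-2/3 + 2*I, 1/3 + I, 3 + 2*I}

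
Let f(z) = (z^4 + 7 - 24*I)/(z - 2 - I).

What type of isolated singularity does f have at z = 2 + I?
The numerator vanishes at z = 2 + I ((2 + I)^4 = -7 + 24*I), so it is divisible by z - 2 - I:
  z^4 + 7 - 24*I = (z - 2 - I)*(z^3 + 2*z^2 + I*z^2 + 3*z + 4*I*z + 2 + 11*I)
Hence for z ≠ 2 + I, f(z) = z^3 + 2*z^2 + I*z^2 + 3*z + 4*I*z + 2 + 11*I, a polynomial, and lim_{z→2 + I} f(z) = 8 + 44*I is finite.
So the singularity is removable.

Final answer: removable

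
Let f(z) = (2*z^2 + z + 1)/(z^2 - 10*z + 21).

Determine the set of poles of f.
{3, 7}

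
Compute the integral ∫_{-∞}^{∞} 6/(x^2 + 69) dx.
Let f(z) = 6/(z^2 + 69). The denominator has no real zeros and deg Q - deg P = 2 ≥ 2, so the integral of f over the upper semicircle |z| = R tends to 0 as R → ∞. Closing the contour in the upper half-plane,
  ∫_{-∞}^{∞} f(x) dx = 2πi · Σ Res(f, z_k)  over the poles with Im z_k > 0.

Zeros of the denominator: z^2 + 69 = 0 gives z = ±sqrt(69)*I.
Upper half-plane: z = sqrt(69)*I (simple).

Each pole is a simple zero of Q(z) = z^2 + 69, so Res(f, z₀) = P(z₀)/Q'(z₀) with P(z) = 6, Q'(z) = 2*z:
  Res(f, sqrt(69)*I) = (6)/(2*sqrt(69)*I) = -sqrt(69)*I/23

∫_{-∞}^{∞} f(x) dx = 2πi · (-sqrt(69)*I/23) = 2*sqrt(69)*pi/23

Final answer: 2*sqrt(69)*pi/23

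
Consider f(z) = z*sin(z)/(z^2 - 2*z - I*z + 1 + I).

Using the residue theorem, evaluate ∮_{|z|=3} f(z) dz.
-2*pi*sin(1) + pi*(2 + 2*I)*sin(1 + I)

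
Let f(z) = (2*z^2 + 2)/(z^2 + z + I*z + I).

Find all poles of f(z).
The singularities of f are the zeros of the denominator. Factoring,
  z^2 + z + I*z + I = (z + 1)*(z + I)
so the candidates are z = -1, z = -I.

Check the numerator P(z) = 2*z^2 + 2 at each one:
  P(-1) = 4 ≠ 0, so z = -1 is a (simple) pole.
  P(-I) = 0, so the factor (z + I) cancels and z = -I is only a removable singularity, not a pole.

Poles of f: {-1}

Final answer: {-1}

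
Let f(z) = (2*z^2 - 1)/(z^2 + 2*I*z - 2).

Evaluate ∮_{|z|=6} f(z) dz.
8*pi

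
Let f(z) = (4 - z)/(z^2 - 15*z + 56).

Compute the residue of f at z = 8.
Write f(z) = P(z)/Q(z) with P(z) = 4 - z and Q(z) = z^2 - 15*z + 56.
The denominator factors as Q(z) = (z - 7)*(z - 8), so z = 8 is a simple zero of Q and P is analytic there; z = 8 is therefore a simple pole and
  Res(f, z₀) = P(z₀)/Q'(z₀).

Q'(z) = 2*z - 15, so Q'(8) = 1.
P(8) = -4.

Res(f, 8) = (-4)/(1) = -4

Final answer: -4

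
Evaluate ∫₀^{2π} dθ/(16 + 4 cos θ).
Let J = ∫₀^{2π} dθ/(16 + 4 cos θ).
Put z = e^{iθ}: then cos θ = (z + 1/z)/2, dθ = dz/(iz), and z runs once counterclockwise around |z| = 1:
  J = ∮_{|z|=1} 1/(16 + 4*(z + 1/z)/2) · dz/(iz) = (2/i) ∮_{|z|=1} dz/(4*z^2 + 32*z + 4).
The roots of 4*z^2 + 32*z + 4 are z = (-16 ± sqrt(16^2 - 4^2))/4, with sqrt(240) = 4*sqrt(15); their product is 1, so only z₊ = -4 + sqrt(15) lies inside the unit circle (z₋ = -4 - sqrt(15) lies outside).
z₊ is a simple zero of q(z) = 4*z^2 + 32*z + 4, so Res(1/q, z₊) = 1/q'(z₊) with q'(z) = 8*z + 32; and q'(z₊) = 4*(z₊ - z₋) = 8*sqrt(15).
Therefore J = (2/i) · 2πi · 1/(8*sqrt(15)) = 2*pi/(4*sqrt(15)) = sqrt(15)*pi/30

Final answer: sqrt(15)*pi/30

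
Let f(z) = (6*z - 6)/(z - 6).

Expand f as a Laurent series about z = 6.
Put w = z - (6), i.e. z = w + 6. The denominator is w, so it suffices to rewrite the numerator in powers of w.

P(z) = 6*z - 6
P(w + 6) = 30 + 6*w

Dividing each term by w:
  f = 30/w + 6

Substituting back w = z - 6:
  f(z) = 30/(z - 6) + 6

The series is finite because the numerator is a polynomial; the negative powers form the principal part, and the coefficient of 1/(z - 6) gives Res(f, 6) = 30.

Final answer: 30/(z - 6) + 6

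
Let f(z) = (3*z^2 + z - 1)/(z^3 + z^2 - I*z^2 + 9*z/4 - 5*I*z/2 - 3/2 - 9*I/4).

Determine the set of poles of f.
{-1 - 3*I/2, I, 3*I/2}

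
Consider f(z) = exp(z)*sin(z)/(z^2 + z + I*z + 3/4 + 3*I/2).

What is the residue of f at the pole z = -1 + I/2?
Write f(z) = P(z)/Q(z) with P(z) = exp(z)*sin(z) and Q(z) = z^2 + z + I*z + 3/4 + 3*I/2.
The denominator factors as Q(z) = (z + 3*I/2)*(z + 1 - I/2), so z = -1 + I/2 is a simple zero of Q and P is analytic there; z = -1 + I/2 is therefore a simple pole and
  Res(f, z₀) = P(z₀)/Q'(z₀).

Q'(z) = 2*z + 1 + I, so Q'(-1 + I/2) = -1 + 2*I.
P(-1 + I/2) = -exp(-1 + I/2)*sin(1 - I/2).

Res(f, -1 + I/2) = (-exp(-1 + I/2)*sin(1 - I/2))/(-1 + 2*I) = (1/5 + 2*I/5)*exp(-1 + I/2)*sin(1 - I/2)

Final answer: (1/5 + 2*I/5)*exp(-1 + I/2)*sin(1 - I/2)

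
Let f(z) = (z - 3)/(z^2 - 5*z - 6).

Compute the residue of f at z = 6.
Write f(z) = P(z)/Q(z) with P(z) = z - 3 and Q(z) = z^2 - 5*z - 6.
The denominator factors as Q(z) = (z + 1)*(z - 6), so z = 6 is a simple zero of Q and P is analytic there; z = 6 is therefore a simple pole and
  Res(f, z₀) = P(z₀)/Q'(z₀).

Q'(z) = 2*z - 5, so Q'(6) = 7.
P(6) = 3.

Res(f, 6) = (3)/(7) = 3/7

Final answer: 3/7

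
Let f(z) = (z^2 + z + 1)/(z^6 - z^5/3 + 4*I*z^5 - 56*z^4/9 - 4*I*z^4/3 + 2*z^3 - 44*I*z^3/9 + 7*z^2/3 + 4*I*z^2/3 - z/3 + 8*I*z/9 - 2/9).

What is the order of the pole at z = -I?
Factor the denominator:
  z^6 - z^5/3 + 4*I*z^5 - 56*z^4/9 - 4*I*z^4/3 + 2*z^3 - 44*I*z^3/9 + 7*z^2/3 + 4*I*z^2/3 - z/3 + 8*I*z/9 - 2/9 = (z + I)^4*(z - 2/3)*(z + 1/3)

The numerator P(z) = z^2 + z + 1 has P(-I) = -I ≠ 0, so no factor of (z + I) cancels.
Near z = -I we can therefore write f(z) = g(z)/(z + I)^4 with g analytic at -I and g(-I) ≠ 0 (g is the numerator divided by the remaining denominator factors).

Hence z = -I is a pole of order 4.

Final answer: 4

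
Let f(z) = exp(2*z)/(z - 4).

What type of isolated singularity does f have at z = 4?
Write f(z) = g(z)/(z - 4) with g(z) = exp(2*z).
g is entire and g(4) = exp(8) ≠ 0, so no factor of (z - 4) cancels: the Laurent expansion of f about z = 4 starts at the power -1, i.e. lim_{z→z₀} (z - z₀) f(z) = exp(8) is finite and nonzero.
So z = 4 is a pole of order 1.

Final answer: pole of order 1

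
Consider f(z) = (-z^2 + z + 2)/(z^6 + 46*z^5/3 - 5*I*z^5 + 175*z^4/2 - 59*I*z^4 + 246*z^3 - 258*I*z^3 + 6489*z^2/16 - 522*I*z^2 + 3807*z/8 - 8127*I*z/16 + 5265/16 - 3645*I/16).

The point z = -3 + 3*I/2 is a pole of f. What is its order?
Factor the denominator:
  z^6 + 46*z^5/3 - 5*I*z^5 + 175*z^4/2 - 59*I*z^4 + 246*z^3 - 258*I*z^3 + 6489*z^2/16 - 522*I*z^2 + 3807*z/8 - 8127*I*z/16 + 5265/16 - 3645*I/16 = (z + 3 - 3*I/2)^4*(z + 1/3 + I)*(z + 3)

The numerator P(z) = -z^2 + z + 2 has P(-3 + 3*I/2) = -31/4 + 21*I/2 ≠ 0, so no factor of (z + 3 - 3*I/2) cancels.
Near z = -3 + 3*I/2 we can therefore write f(z) = g(z)/(z + 3 - 3*I/2)^4 with g analytic at -3 + 3*I/2 and g(-3 + 3*I/2) ≠ 0 (g is the numerator divided by the remaining denominator factors).

Hence z = -3 + 3*I/2 is a pole of order 4.

Final answer: 4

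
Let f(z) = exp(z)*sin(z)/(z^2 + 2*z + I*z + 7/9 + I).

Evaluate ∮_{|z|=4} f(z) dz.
6*pi*exp(-1 - 2*I/3)*sin(1 + 2*I/3) - 6*pi*exp(-1 - I/3)*sin(1 + I/3)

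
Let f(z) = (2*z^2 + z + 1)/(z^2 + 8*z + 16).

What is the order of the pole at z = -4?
2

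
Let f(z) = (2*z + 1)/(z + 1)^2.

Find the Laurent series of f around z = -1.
-1/(z + 1)^2 + 2/(z + 1)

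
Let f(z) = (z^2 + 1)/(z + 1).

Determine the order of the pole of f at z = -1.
Factor the denominator:
  z + 1 = (z + 1)

The numerator P(z) = z^2 + 1 has P(-1) = 2 ≠ 0, so no factor of (z + 1) cancels.
Near z = -1 we can therefore write f(z) = g(z)/(z + 1) with g analytic at -1 and g(-1) ≠ 0 (g is just the numerator).

Hence z = -1 is a pole of order 1.

Final answer: 1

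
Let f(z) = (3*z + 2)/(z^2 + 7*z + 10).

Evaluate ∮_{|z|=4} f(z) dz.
By the residue theorem, ∮_C f(z) dz = 2πi · (sum of the residues of f at the poles inside |z| = 4).

The denominator factors as (z + 5)*(z + 2), so the singularities of f are simple poles at z = -5, z = -2.
  |-5|² = 25 > 16 = 4², so this pole is outside the contour.
  |-2|² = 4 < 16 = 4², so this pole is inside the contour.

With P(z) = 3*z + 2 and Q(z) = z^2 + 7*z + 10, each pole is simple, so Res(f, z₀) = P(z₀)/Q'(z₀) with Q'(z) = 2*z + 7.
  Res(f, -2) = P(-2)/Q'(-2) = (-4)/(3) = -4/3

∮_C f(z) dz = 2πi · (-4/3) = -8*I*pi/3

Final answer: -8*I*pi/3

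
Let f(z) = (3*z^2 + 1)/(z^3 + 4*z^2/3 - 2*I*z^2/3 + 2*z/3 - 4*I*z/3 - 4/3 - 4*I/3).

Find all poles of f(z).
{-1 - I, -1 + I, 2/3 + 2*I/3}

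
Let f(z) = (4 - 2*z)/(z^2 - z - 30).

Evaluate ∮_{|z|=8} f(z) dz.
By the residue theorem, ∮_C f(z) dz = 2πi · (sum of the residues of f at the poles inside |z| = 8).

The denominator factors as (z - 6)*(z + 5), so the singularities of f are simple poles at z = 6, z = -5.
  |6|² = 36 < 64 = 8², so this pole is inside the contour.
  |-5|² = 25 < 64 = 8², so this pole is inside the contour.

With P(z) = 4 - 2*z and Q(z) = z^2 - z - 30, each pole is simple, so Res(f, z₀) = P(z₀)/Q'(z₀) with Q'(z) = 2*z - 1.
  Res(f, 6) = P(6)/Q'(6) = (-8)/(11) = -8/11
  Res(f, -5) = P(-5)/Q'(-5) = (14)/(-11) = -14/11

Sum of residues inside C: -2
∮_C f(z) dz = 2πi · (-2) = -4*I*pi

Final answer: -4*I*pi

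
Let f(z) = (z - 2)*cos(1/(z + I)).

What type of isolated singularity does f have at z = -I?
Let u = z + I. Then
  cos(1/u) = Σ_{k≥0} (-1)^k (1)^(2k)/((2k)!·u^(2k)) = 1 - 1/(2*u^2) + 1/(24*u^4) + ...
which has infinitely many negative powers of u, so cos(1/(z + I)) has an essential singularity at z = -I.
The extra factor z - 2 is a nonzero polynomial; if the product had at most a pole at z = -I, dividing by that polynomial would leave cos(1/(z + I)) with at most a pole too — contradiction. (Equivalently, the product's Laurent series still has infinitely many negative powers.)
So the singularity is essential.

Final answer: essential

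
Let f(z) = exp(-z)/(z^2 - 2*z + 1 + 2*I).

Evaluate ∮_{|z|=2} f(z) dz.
By the residue theorem, ∮_C f(z) dz = 2πi · (sum of the residues of f at the poles inside |z| = 2).

The denominator factors as (z - I)*(z - 2 + I), so the singularities of f are simple poles at z = I, z = 2 - I.
  |I|² = 1 < 4 = 2², so this pole is inside the contour.
  |2 - I|² = 5 > 4 = 2², so this pole is outside the contour.

With P(z) = exp(-z) and Q(z) = z^2 - 2*z + 1 + 2*I, each pole is simple, so Res(f, z₀) = P(z₀)/Q'(z₀) with Q'(z) = 2*z - 2.
  Res(f, I) = P(I)/Q'(I) = (exp(-I))/(-2 + 2*I) = (-1/4 - I/4)*exp(-I)

∮_C f(z) dz = 2πi · ((-1/4 - I/4)*exp(-I)) = pi*(1/2 - I/2)*exp(-I)

Final answer: pi*(1/2 - I/2)*exp(-I)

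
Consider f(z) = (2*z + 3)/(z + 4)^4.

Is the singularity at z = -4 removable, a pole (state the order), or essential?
pole of order 4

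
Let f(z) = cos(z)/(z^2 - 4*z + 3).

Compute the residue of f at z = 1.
Write f(z) = P(z)/Q(z) with P(z) = cos(z) and Q(z) = z^2 - 4*z + 3.
The denominator factors as Q(z) = (z - 1)*(z - 3), so z = 1 is a simple zero of Q and P is analytic there; z = 1 is therefore a simple pole and
  Res(f, z₀) = P(z₀)/Q'(z₀).

Q'(z) = 2*z - 4, so Q'(1) = -2.
P(1) = cos(1).

Res(f, 1) = (cos(1))/(-2) = -cos(1)/2

Final answer: -cos(1)/2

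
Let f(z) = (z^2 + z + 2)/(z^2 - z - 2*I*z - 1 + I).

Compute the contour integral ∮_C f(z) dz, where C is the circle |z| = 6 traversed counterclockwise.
By the residue theorem, ∮_C f(z) dz = 2πi · (sum of the residues of f at the poles inside |z| = 6).

The denominator factors as (z - 1 - I)*(z - I), so the singularities of f are simple poles at z = 1 + I, z = I.
  |1 + I|² = 2 < 36 = 6², so this pole is inside the contour.
  |I|² = 1 < 36 = 6², so this pole is inside the contour.

With P(z) = z^2 + z + 2 and Q(z) = z^2 - z - 2*I*z - 1 + I, each pole is simple, so Res(f, z₀) = P(z₀)/Q'(z₀) with Q'(z) = 2*z - 1 - 2*I.
  Res(f, 1 + I) = P(1 + I)/Q'(1 + I) = (3 + 3*I)/(1) = 3 + 3*I
  Res(f, I) = P(I)/Q'(I) = (1 + I)/(-1) = -1 - I

Sum of residues inside C: 2 + 2*I
∮_C f(z) dz = 2πi · (2 + 2*I) = pi*(-4 + 4*I)

Final answer: pi*(-4 + 4*I)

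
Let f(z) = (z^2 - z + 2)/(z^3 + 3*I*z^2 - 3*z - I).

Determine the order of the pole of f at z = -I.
Factor the denominator:
  z^3 + 3*I*z^2 - 3*z - I = (z + I)^3

The numerator P(z) = z^2 - z + 2 has P(-I) = 1 + I ≠ 0, so no factor of (z + I) cancels.
Near z = -I we can therefore write f(z) = g(z)/(z + I)^3 with g analytic at -I and g(-I) ≠ 0 (g is just the numerator).

Hence z = -I is a pole of order 3.

Final answer: 3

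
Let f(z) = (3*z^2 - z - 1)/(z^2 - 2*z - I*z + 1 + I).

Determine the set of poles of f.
The singularities of f are the zeros of the denominator. Factoring,
  z^2 - 2*z - I*z + 1 + I = (z - 1)*(z - 1 - I)
so the candidates are z = 1, z = 1 + I.

Check the numerator P(z) = 3*z^2 - z - 1 at each one:
  P(1) = 1 ≠ 0, so z = 1 is a (simple) pole.
  P(1 + I) = -2 + 5*I ≠ 0, so z = 1 + I is a (simple) pole.

Poles of f: {1, 1 + I}

Final answer: {1, 1 + I}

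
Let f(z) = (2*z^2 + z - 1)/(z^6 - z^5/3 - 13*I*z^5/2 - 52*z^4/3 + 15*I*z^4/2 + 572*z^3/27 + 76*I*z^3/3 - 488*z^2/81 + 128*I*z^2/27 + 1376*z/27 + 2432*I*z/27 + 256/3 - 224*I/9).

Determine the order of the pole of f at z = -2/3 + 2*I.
Factor the denominator:
  z^6 - z^5/3 - 13*I*z^5/2 - 52*z^4/3 + 15*I*z^4/2 + 572*z^3/27 + 76*I*z^3/3 - 488*z^2/81 + 128*I*z^2/27 + 1376*z/27 + 2432*I*z/27 + 256/3 - 224*I/9 = (z + 2/3 - 2*I)^4*(z + 3*I/2)*(z - 3)

The numerator P(z) = 2*z^2 + z - 1 has P(-2/3 + 2*I) = -79/9 - 10*I/3 ≠ 0, so no factor of (z + 2/3 - 2*I) cancels.
Near z = -2/3 + 2*I we can therefore write f(z) = g(z)/(z + 2/3 - 2*I)^4 with g analytic at -2/3 + 2*I and g(-2/3 + 2*I) ≠ 0 (g is the numerator divided by the remaining denominator factors).

Hence z = -2/3 + 2*I is a pole of order 4.

Final answer: 4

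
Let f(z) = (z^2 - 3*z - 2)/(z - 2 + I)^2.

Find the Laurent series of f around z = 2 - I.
Put w = z - (2 - I), i.e. z = w + 2 - I. The denominator is w^2, so it suffices to rewrite the numerator in powers of w.

P(z) = z^2 - 3*z - 2
P(w + 2 - I) = -5 - I + (1 - 2*I)*w + w^2

Dividing each term by w^2:
  f = (-5 - I)/w^2 + (1 - 2*I)/w + 1

Substituting back w = z - 2 + I:
  f(z) = (-5 - I)/(z - 2 + I)^2 + (1 - 2*I)/(z - 2 + I) + 1

The series is finite because the numerator is a polynomial; the negative powers form the principal part, and the coefficient of 1/(z - 2 + I) gives Res(f, 2 - I) = 1 - 2*I.

Final answer: (-5 - I)/(z - 2 + I)^2 + (1 - 2*I)/(z - 2 + I) + 1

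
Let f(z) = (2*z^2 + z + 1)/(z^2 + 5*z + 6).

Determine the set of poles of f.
{-3, -2}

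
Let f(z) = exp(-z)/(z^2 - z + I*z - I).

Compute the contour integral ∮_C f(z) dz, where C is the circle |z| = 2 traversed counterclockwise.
By the residue theorem, ∮_C f(z) dz = 2πi · (sum of the residues of f at the poles inside |z| = 2).

The denominator factors as (z - 1)*(z + I), so the singularities of f are simple poles at z = 1, z = -I.
  |1|² = 1 < 4 = 2², so this pole is inside the contour.
  |-I|² = 1 < 4 = 2², so this pole is inside the contour.

With P(z) = exp(-z) and Q(z) = z^2 - z + I*z - I, each pole is simple, so Res(f, z₀) = P(z₀)/Q'(z₀) with Q'(z) = 2*z - 1 + I.
  Res(f, 1) = P(1)/Q'(1) = (exp(-1))/(1 + I) = (1/2 - I/2)*exp(-1)
  Res(f, -I) = P(-I)/Q'(-I) = (exp(I))/(-1 - I) = (-1/2 + I/2)*exp(I)

Sum of residues inside C: (1/2 - I/2)*exp(-1) + (-1/2 + I/2)*exp(I)
∮_C f(z) dz = 2πi · ((1/2 - I/2)*exp(-1) + (-1/2 + I/2)*exp(I)) = pi*(-1 - I)*exp(I) + pi*(1 + I)*exp(-1)

Final answer: pi*(-1 - I)*exp(I) + pi*(1 + I)*exp(-1)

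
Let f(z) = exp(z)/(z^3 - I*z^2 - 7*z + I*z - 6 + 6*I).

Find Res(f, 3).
Write f(z) = P(z)/Q(z) with P(z) = exp(z) and Q(z) = z^3 - I*z^2 - 7*z + I*z - 6 + 6*I.
The denominator factors as Q(z) = (z - 3)*(z + 1 - I)*(z + 2), so z = 3 is a simple zero of Q and P is analytic there; z = 3 is therefore a simple pole and
  Res(f, z₀) = P(z₀)/Q'(z₀).

Q'(z) = 3*z^2 - 2*I*z - 7 + I, so Q'(3) = 20 - 5*I.
P(3) = exp(3).

Res(f, 3) = (exp(3))/(20 - 5*I) = (4/85 + I/85)*exp(3)

Final answer: (4/85 + I/85)*exp(3)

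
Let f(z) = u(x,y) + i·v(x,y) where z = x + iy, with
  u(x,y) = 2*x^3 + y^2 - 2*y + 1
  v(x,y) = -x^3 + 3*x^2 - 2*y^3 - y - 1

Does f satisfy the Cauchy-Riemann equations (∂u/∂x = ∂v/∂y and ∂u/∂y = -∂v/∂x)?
∂u/∂x = 6*x^2
∂v/∂y = -6*y^2 - 1
∂u/∂y = 2*y - 2
∂v/∂x = -3*x^2 + 6*x
∂u/∂x ≠ ∂v/∂y and ∂u/∂y ≠ -∂v/∂x; the Cauchy-Riemann equations are not satisfied, so f is not analytic.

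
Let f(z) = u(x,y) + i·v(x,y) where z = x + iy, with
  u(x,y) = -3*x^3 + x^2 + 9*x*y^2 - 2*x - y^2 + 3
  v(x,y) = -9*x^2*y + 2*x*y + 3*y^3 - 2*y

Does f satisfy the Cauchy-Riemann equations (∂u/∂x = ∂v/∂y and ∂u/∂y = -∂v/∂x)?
∂u/∂x = -9*x^2 + 2*x + 9*y^2 - 2
∂v/∂y = -9*x^2 + 2*x + 9*y^2 - 2
∂u/∂y = 18*x*y - 2*y
∂v/∂x = -18*x*y + 2*y
∂u/∂x = ∂v/∂y and ∂u/∂y = -∂v/∂x hold identically; f is analytic.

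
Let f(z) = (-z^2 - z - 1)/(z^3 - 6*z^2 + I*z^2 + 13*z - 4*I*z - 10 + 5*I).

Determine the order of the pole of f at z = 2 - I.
Factor the denominator:
  z^3 - 6*z^2 + I*z^2 + 13*z - 4*I*z - 10 + 5*I = (z - 2 + I)^2*(z - 2 - I)

The numerator P(z) = -z^2 - z - 1 has P(2 - I) = -6 + 5*I ≠ 0, so no factor of (z - 2 + I) cancels.
Near z = 2 - I we can therefore write f(z) = g(z)/(z - 2 + I)^2 with g analytic at 2 - I and g(2 - I) ≠ 0 (g is the numerator divided by the remaining denominator factors).

Hence z = 2 - I is a pole of order 2.

Final answer: 2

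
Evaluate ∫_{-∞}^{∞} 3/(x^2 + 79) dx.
Let f(z) = 3/(z^2 + 79). The denominator has no real zeros and deg Q - deg P = 2 ≥ 2, so the integral of f over the upper semicircle |z| = R tends to 0 as R → ∞. Closing the contour in the upper half-plane,
  ∫_{-∞}^{∞} f(x) dx = 2πi · Σ Res(f, z_k)  over the poles with Im z_k > 0.

Zeros of the denominator: z^2 + 79 = 0 gives z = ±sqrt(79)*I.
Upper half-plane: z = sqrt(79)*I (simple).

Each pole is a simple zero of Q(z) = z^2 + 79, so Res(f, z₀) = P(z₀)/Q'(z₀) with P(z) = 3, Q'(z) = 2*z:
  Res(f, sqrt(79)*I) = (3)/(2*sqrt(79)*I) = -3*sqrt(79)*I/158

∫_{-∞}^{∞} f(x) dx = 2πi · (-3*sqrt(79)*I/158) = 3*sqrt(79)*pi/79

Final answer: 3*sqrt(79)*pi/79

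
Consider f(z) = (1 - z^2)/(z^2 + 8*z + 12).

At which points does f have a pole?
{-6, -2}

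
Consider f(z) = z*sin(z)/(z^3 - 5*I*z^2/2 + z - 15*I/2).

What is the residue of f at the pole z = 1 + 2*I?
Write f(z) = P(z)/Q(z) with P(z) = z*sin(z) and Q(z) = z^3 - 5*I*z^2/2 + z - 15*I/2.
The denominator factors as Q(z) = (z + 3*I/2)*(z + 1 - 2*I)*(z - 1 - 2*I), so z = 1 + 2*I is a simple zero of Q and P is analytic there; z = 1 + 2*I is therefore a simple pole and
  Res(f, z₀) = P(z₀)/Q'(z₀).

Q'(z) = 3*z^2 - 5*I*z + 1, so Q'(1 + 2*I) = 2 + 7*I.
P(1 + 2*I) = (1 + 2*I)*sin(1 + 2*I).

Res(f, 1 + 2*I) = ((1 + 2*I)*sin(1 + 2*I))/(2 + 7*I) = (16/53 - 3*I/53)*sin(1 + 2*I)

Final answer: (16/53 - 3*I/53)*sin(1 + 2*I)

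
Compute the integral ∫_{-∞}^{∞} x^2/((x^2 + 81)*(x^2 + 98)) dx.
Let f(z) = z^2/((z^2 + 81)*(z^2 + 98)). The denominator has no real zeros and deg Q - deg P = 2 ≥ 2, so the integral of f over the upper semicircle |z| = R tends to 0 as R → ∞. Closing the contour in the upper half-plane,
  ∫_{-∞}^{∞} f(x) dx = 2πi · Σ Res(f, z_k)  over the poles with Im z_k > 0.

Zeros of the denominator: z^2 + 98 = 0 gives z = ±7*sqrt(2)*I; z^2 + 81 = 0 gives z = ±9*I.
Upper half-plane: z = 9*I, z = 7*sqrt(2)*I (simple).

Each pole is a simple zero of Q(z) = z^4 + 179*z^2 + 7938, so Res(f, z₀) = P(z₀)/Q'(z₀) with P(z) = z^2, Q'(z) = 4*z^3 + 358*z:
  Res(f, 9*I) = (-81)/(306*I) = 9*I/34
  Res(f, 7*sqrt(2)*I) = (-98)/(-238*sqrt(2)*I) = -7*sqrt(2)*I/34

Sum of residues: I*(9 - 7*sqrt(2))/34
∫_{-∞}^{∞} f(x) dx = 2πi · (I*(9 - 7*sqrt(2))/34) = pi*(-9 + 7*sqrt(2))/17

Final answer: pi*(-9 + 7*sqrt(2))/17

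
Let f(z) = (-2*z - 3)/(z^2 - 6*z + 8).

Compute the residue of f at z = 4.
-11/2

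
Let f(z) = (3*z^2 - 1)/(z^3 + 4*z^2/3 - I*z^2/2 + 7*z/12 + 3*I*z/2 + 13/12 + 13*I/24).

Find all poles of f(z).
The singularities of f are the zeros of the denominator. Factoring,
  z^3 + 4*z^2/3 - I*z^2/2 + 7*z/12 + 3*I*z/2 + 13/12 + 13*I/24 = (z + 3/2 - I)*(z + 1/3 - I/2)*(z - 1/2 + I)
so the candidates are z = -3/2 + I, z = -1/3 + I/2, z = 1/2 - I.

Check the numerator P(z) = 3*z^2 - 1 at each one:
  P(-3/2 + I) = 11/4 - 9*I ≠ 0, so z = -3/2 + I is a (simple) pole.
  P(-1/3 + I/2) = -17/12 - I ≠ 0, so z = -1/3 + I/2 is a (simple) pole.
  P(1/2 - I) = -13/4 - 3*I ≠ 0, so z = 1/2 - I is a (simple) pole.

Poles of f: {-3/2 + I, -1/3 + I/2, 1/2 - I}

Final answer: {-3/2 + I, -1/3 + I/2, 1/2 - I}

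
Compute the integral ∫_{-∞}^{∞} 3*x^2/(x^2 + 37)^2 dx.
Let f(z) = 3*z^2/(z^2 + 37)^2. The denominator has no real zeros and deg Q - deg P = 2 ≥ 2, so the integral of f over the upper semicircle |z| = R tends to 0 as R → ∞. Closing the contour in the upper half-plane,
  ∫_{-∞}^{∞} f(x) dx = 2πi · Σ Res(f, z_k)  over the poles with Im z_k > 0.

Zeros of the denominator: z^2 + 37 = 0 gives z = ±sqrt(37)*I.
Upper half-plane: z = sqrt(37)*I (a pole of order 2).

Write f(z) = g(z)/(z - sqrt(37)*I)^2 with g(z) = 3*z^2/(z + sqrt(37)*I)^2. For a double pole, Res(f, z₀) = g'(z₀):
  g'(z) = 6*sqrt(37)*I*z/(z + sqrt(37)*I)^3
  Res(f, sqrt(37)*I) = g'(sqrt(37)*I) = -3*sqrt(37)*I/148

∫_{-∞}^{∞} f(x) dx = 2πi · (-3*sqrt(37)*I/148) = 3*sqrt(37)*pi/74

Final answer: 3*sqrt(37)*pi/74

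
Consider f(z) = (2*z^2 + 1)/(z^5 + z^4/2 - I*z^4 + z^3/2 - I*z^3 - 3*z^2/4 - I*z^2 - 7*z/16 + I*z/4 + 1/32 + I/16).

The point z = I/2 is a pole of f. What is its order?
4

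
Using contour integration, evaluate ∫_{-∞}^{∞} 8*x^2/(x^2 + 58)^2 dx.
Let f(z) = 8*z^2/(z^2 + 58)^2. The denominator has no real zeros and deg Q - deg P = 2 ≥ 2, so the integral of f over the upper semicircle |z| = R tends to 0 as R → ∞. Closing the contour in the upper half-plane,
  ∫_{-∞}^{∞} f(x) dx = 2πi · Σ Res(f, z_k)  over the poles with Im z_k > 0.

Zeros of the denominator: z^2 + 58 = 0 gives z = ±sqrt(58)*I.
Upper half-plane: z = sqrt(58)*I (a pole of order 2).

Write f(z) = g(z)/(z - sqrt(58)*I)^2 with g(z) = 8*z^2/(z + sqrt(58)*I)^2. For a double pole, Res(f, z₀) = g'(z₀):
  g'(z) = 16*sqrt(58)*I*z/(z + sqrt(58)*I)^3
  Res(f, sqrt(58)*I) = g'(sqrt(58)*I) = -sqrt(58)*I/29

∫_{-∞}^{∞} f(x) dx = 2πi · (-sqrt(58)*I/29) = 2*sqrt(58)*pi/29

Final answer: 2*sqrt(58)*pi/29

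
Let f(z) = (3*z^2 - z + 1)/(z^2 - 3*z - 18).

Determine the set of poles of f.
The singularities of f are the zeros of the denominator. Factoring,
  z^2 - 3*z - 18 = (z - 6)*(z + 3)
so the candidates are z = 6, z = -3.

Check the numerator P(z) = 3*z^2 - z + 1 at each one:
  P(6) = 103 ≠ 0, so z = 6 is a (simple) pole.
  P(-3) = 31 ≠ 0, so z = -3 is a (simple) pole.

Poles of f: {-3, 6}

Final answer: {-3, 6}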